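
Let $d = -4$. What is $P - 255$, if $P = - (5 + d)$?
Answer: $-256$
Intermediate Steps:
$P = -1$ ($P = - (5 - 4) = \left(-1\right) 1 = -1$)
$P - 255 = -1 - 255 = -256$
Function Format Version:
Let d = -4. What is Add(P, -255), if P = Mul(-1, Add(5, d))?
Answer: -256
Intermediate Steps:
P = -1 (P = Mul(-1, Add(5, -4)) = Mul(-1, 1) = -1)
Add(P, -255) = Add(-1, -255) = -256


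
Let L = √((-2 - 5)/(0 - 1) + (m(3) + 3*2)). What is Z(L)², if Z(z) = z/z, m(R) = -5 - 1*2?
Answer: 1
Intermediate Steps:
m(R) = -7 (m(R) = -5 - 2 = -7)
L = √6 (L = √((-2 - 5)/(0 - 1) + (-7 + 3*2)) = √(-7/(-1) + (-7 + 6)) = √(-7*(-1) - 1) = √(7 - 1) = √6 ≈ 2.4495)
Z(z) = 1
Z(L)² = 1² = 1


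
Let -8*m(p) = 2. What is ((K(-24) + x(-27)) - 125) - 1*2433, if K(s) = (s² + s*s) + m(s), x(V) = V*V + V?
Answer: -2817/4 ≈ -704.25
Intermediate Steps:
x(V) = V + V² (x(V) = V² + V = V + V²)
m(p) = -¼ (m(p) = -⅛*2 = -¼)
K(s) = -¼ + 2*s² (K(s) = (s² + s*s) - ¼ = (s² + s²) - ¼ = 2*s² - ¼ = -¼ + 2*s²)
((K(-24) + x(-27)) - 125) - 1*2433 = (((-¼ + 2*(-24)²) - 27*(1 - 27)) - 125) - 1*2433 = (((-¼ + 2*576) - 27*(-26)) - 125) - 2433 = (((-¼ + 1152) + 702) - 125) - 2433 = ((4607/4 + 702) - 125) - 2433 = (7415/4 - 125) - 2433 = 6915/4 - 2433 = -2817/4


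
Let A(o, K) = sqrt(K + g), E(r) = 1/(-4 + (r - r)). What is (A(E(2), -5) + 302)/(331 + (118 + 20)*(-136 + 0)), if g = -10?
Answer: -302/18437 - I*sqrt(15)/18437 ≈ -0.01638 - 0.00021007*I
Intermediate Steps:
E(r) = -1/4 (E(r) = 1/(-4 + 0) = 1/(-4) = -1/4)
A(o, K) = sqrt(-10 + K) (A(o, K) = sqrt(K - 10) = sqrt(-10 + K))
(A(E(2), -5) + 302)/(331 + (118 + 20)*(-136 + 0)) = (sqrt(-10 - 5) + 302)/(331 + (118 + 20)*(-136 + 0)) = (sqrt(-15) + 302)/(331 + 138*(-136)) = (I*sqrt(15) + 302)/(331 - 18768) = (302 + I*sqrt(15))/(-18437) = (302 + I*sqrt(15))*(-1/18437) = -302/18437 - I*sqrt(15)/18437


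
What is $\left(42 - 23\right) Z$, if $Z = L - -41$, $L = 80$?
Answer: $2299$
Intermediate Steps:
$Z = 121$ ($Z = 80 - -41 = 80 + 41 = 121$)
$\left(42 - 23\right) Z = \left(42 - 23\right) 121 = 19 \cdot 121 = 2299$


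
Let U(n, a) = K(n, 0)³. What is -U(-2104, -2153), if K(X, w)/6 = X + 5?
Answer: 1997519680584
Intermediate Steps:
K(X, w) = 30 + 6*X (K(X, w) = 6*(X + 5) = 6*(5 + X) = 30 + 6*X)
U(n, a) = (30 + 6*n)³
-U(-2104, -2153) = -216*(5 - 2104)³ = -216*(-2099)³ = -216*(-9247776299) = -1*(-1997519680584) = 1997519680584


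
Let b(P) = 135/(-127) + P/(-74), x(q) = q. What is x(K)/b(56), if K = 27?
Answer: -126873/8551 ≈ -14.837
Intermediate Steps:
b(P) = -135/127 - P/74 (b(P) = 135*(-1/127) + P*(-1/74) = -135/127 - P/74)
x(K)/b(56) = 27/(-135/127 - 1/74*56) = 27/(-135/127 - 28/37) = 27/(-8551/4699) = 27*(-4699/8551) = -126873/8551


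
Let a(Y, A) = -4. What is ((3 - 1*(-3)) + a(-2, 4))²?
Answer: 4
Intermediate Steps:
((3 - 1*(-3)) + a(-2, 4))² = ((3 - 1*(-3)) - 4)² = ((3 + 3) - 4)² = (6 - 4)² = 2² = 4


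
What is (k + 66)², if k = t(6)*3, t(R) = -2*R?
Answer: 900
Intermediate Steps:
k = -36 (k = -2*6*3 = -12*3 = -36)
(k + 66)² = (-36 + 66)² = 30² = 900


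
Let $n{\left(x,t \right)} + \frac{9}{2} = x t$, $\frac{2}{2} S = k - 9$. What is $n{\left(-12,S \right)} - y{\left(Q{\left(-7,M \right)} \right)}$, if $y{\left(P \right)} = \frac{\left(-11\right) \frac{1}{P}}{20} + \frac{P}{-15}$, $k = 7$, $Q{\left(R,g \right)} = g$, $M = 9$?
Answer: $\frac{3629}{180} \approx 20.161$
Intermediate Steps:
$S = -2$ ($S = 7 - 9 = -2$)
$y{\left(P \right)} = - \frac{11}{20 P} - \frac{P}{15}$ ($y{\left(P \right)} = - \frac{11}{P} \frac{1}{20} + P \left(- \frac{1}{15}\right) = - \frac{11}{20 P} - \frac{P}{15}$)
$n{\left(x,t \right)} = - \frac{9}{2} + t x$ ($n{\left(x,t \right)} = - \frac{9}{2} + x t = - \frac{9}{2} + t x$)
$n{\left(-12,S \right)} - y{\left(Q{\left(-7,M \right)} \right)} = \left(- \frac{9}{2} - -24\right) - \left(- \frac{11}{20 \cdot 9} - \frac{3}{5}\right) = \left(- \frac{9}{2} + 24\right) - \left(\left(- \frac{11}{20}\right) \frac{1}{9} - \frac{3}{5}\right) = \frac{39}{2} - \left(- \frac{11}{180} - \frac{3}{5}\right) = \frac{39}{2} - - \frac{119}{180} = \frac{39}{2} + \frac{119}{180} = \frac{3629}{180}$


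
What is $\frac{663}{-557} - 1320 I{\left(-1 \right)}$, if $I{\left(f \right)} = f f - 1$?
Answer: $- \frac{663}{557} \approx -1.1903$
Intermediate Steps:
$I{\left(f \right)} = -1 + f^{2}$ ($I{\left(f \right)} = f^{2} - 1 = -1 + f^{2}$)
$\frac{663}{-557} - 1320 I{\left(-1 \right)} = \frac{663}{-557} - 1320 \left(-1 + \left(-1\right)^{2}\right) = 663 \left(- \frac{1}{557}\right) - 1320 \left(-1 + 1\right) = - \frac{663}{557} - 0 = - \frac{663}{557} + 0 = - \frac{663}{557}$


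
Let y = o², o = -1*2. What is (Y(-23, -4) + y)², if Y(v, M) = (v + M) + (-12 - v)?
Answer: 144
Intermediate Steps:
o = -2
Y(v, M) = -12 + M (Y(v, M) = (M + v) + (-12 - v) = -12 + M)
y = 4 (y = (-2)² = 4)
(Y(-23, -4) + y)² = ((-12 - 4) + 4)² = (-16 + 4)² = (-12)² = 144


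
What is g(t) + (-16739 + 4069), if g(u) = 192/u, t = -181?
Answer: -2293462/181 ≈ -12671.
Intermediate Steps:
g(t) + (-16739 + 4069) = 192/(-181) + (-16739 + 4069) = 192*(-1/181) - 12670 = -192/181 - 12670 = -2293462/181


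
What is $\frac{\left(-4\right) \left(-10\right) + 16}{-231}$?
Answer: $- \frac{8}{33} \approx -0.24242$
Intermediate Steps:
$\frac{\left(-4\right) \left(-10\right) + 16}{-231} = \left(40 + 16\right) \left(- \frac{1}{231}\right) = 56 \left(- \frac{1}{231}\right) = - \frac{8}{33}$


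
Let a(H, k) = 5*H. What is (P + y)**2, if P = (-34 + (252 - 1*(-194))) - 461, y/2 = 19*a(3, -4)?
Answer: 271441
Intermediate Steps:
y = 570 (y = 2*(19*(5*3)) = 2*(19*15) = 2*285 = 570)
P = -49 (P = (-34 + (252 + 194)) - 461 = (-34 + 446) - 461 = 412 - 461 = -49)
(P + y)**2 = (-49 + 570)**2 = 521**2 = 271441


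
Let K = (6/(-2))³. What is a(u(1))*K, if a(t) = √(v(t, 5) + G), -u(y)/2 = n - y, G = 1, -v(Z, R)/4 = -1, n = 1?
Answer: -27*√5 ≈ -60.374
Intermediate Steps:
v(Z, R) = 4 (v(Z, R) = -4*(-1) = 4)
u(y) = -2 + 2*y (u(y) = -2*(1 - y) = -2 + 2*y)
K = -27 (K = (6*(-½))³ = (-3)³ = -27)
a(t) = √5 (a(t) = √(4 + 1) = √5)
a(u(1))*K = √5*(-27) = -27*√5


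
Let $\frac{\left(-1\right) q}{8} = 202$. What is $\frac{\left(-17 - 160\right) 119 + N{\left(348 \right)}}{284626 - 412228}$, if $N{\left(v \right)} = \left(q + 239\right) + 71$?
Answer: $\frac{22369}{127602} \approx 0.1753$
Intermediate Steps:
$q = -1616$ ($q = \left(-8\right) 202 = -1616$)
$N{\left(v \right)} = -1306$ ($N{\left(v \right)} = \left(-1616 + 239\right) + 71 = -1377 + 71 = -1306$)
$\frac{\left(-17 - 160\right) 119 + N{\left(348 \right)}}{284626 - 412228} = \frac{\left(-17 - 160\right) 119 - 1306}{284626 - 412228} = \frac{\left(-177\right) 119 - 1306}{-127602} = \left(-21063 - 1306\right) \left(- \frac{1}{127602}\right) = \left(-22369\right) \left(- \frac{1}{127602}\right) = \frac{22369}{127602}$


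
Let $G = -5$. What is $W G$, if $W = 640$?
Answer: $-3200$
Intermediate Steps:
$W G = 640 \left(-5\right) = -3200$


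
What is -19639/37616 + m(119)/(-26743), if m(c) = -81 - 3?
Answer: -522046033/1005964688 ≈ -0.51895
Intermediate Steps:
m(c) = -84
-19639/37616 + m(119)/(-26743) = -19639/37616 - 84/(-26743) = -19639*1/37616 - 84*(-1/26743) = -19639/37616 + 84/26743 = -522046033/1005964688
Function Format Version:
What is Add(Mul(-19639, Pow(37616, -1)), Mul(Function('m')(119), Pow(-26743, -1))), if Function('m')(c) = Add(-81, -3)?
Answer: Rational(-522046033, 1005964688) ≈ -0.51895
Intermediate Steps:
Function('m')(c) = -84
Add(Mul(-19639, Pow(37616, -1)), Mul(Function('m')(119), Pow(-26743, -1))) = Add(Mul(-19639, Pow(37616, -1)), Mul(-84, Pow(-26743, -1))) = Add(Mul(-19639, Rational(1, 37616)), Mul(-84, Rational(-1, 26743))) = Add(Rational(-19639, 37616), Rational(84, 26743)) = Rational(-522046033, 1005964688)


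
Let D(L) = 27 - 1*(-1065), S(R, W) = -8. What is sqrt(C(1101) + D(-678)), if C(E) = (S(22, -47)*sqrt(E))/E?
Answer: 2*sqrt(330930873 - 2202*sqrt(1101))/1101 ≈ 33.042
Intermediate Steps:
D(L) = 1092 (D(L) = 27 + 1065 = 1092)
C(E) = -8/sqrt(E) (C(E) = (-8*sqrt(E))/E = -8/sqrt(E))
sqrt(C(1101) + D(-678)) = sqrt(-8*sqrt(1101)/1101 + 1092) = sqrt(1092 - 8*sqrt(1101)/1101)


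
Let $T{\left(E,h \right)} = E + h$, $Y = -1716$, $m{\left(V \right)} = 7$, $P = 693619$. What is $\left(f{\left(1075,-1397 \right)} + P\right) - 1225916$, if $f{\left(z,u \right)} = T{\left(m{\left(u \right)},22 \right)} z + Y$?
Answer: $-502838$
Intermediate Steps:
$f{\left(z,u \right)} = -1716 + 29 z$ ($f{\left(z,u \right)} = \left(7 + 22\right) z - 1716 = 29 z - 1716 = -1716 + 29 z$)
$\left(f{\left(1075,-1397 \right)} + P\right) - 1225916 = \left(\left(-1716 + 29 \cdot 1075\right) + 693619\right) - 1225916 = \left(\left(-1716 + 31175\right) + 693619\right) - 1225916 = \left(29459 + 693619\right) - 1225916 = 723078 - 1225916 = -502838$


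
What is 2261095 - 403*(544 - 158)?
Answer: 2105537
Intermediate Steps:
2261095 - 403*(544 - 158) = 2261095 - 403*386 = 2261095 - 1*155558 = 2261095 - 155558 = 2105537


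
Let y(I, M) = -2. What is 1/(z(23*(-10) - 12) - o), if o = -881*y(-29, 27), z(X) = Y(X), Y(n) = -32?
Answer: -1/1794 ≈ -0.00055741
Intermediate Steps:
z(X) = -32
o = 1762 (o = -881*(-2) = 1762)
1/(z(23*(-10) - 12) - o) = 1/(-32 - 1*1762) = 1/(-32 - 1762) = 1/(-1794) = -1/1794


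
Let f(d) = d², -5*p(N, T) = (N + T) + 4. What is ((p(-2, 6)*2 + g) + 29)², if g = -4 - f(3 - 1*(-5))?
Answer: 44521/25 ≈ 1780.8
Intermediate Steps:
p(N, T) = -⅘ - N/5 - T/5 (p(N, T) = -((N + T) + 4)/5 = -(4 + N + T)/5 = -⅘ - N/5 - T/5)
g = -68 (g = -4 - (3 - 1*(-5))² = -4 - (3 + 5)² = -4 - 1*8² = -4 - 1*64 = -4 - 64 = -68)
((p(-2, 6)*2 + g) + 29)² = (((-⅘ - ⅕*(-2) - ⅕*6)*2 - 68) + 29)² = (((-⅘ + ⅖ - 6/5)*2 - 68) + 29)² = ((-8/5*2 - 68) + 29)² = ((-16/5 - 68) + 29)² = (-356/5 + 29)² = (-211/5)² = 44521/25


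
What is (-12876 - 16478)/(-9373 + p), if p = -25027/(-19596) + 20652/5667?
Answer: 1086592438776/346776703945 ≈ 3.1334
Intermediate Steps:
p = 182174867/37016844 (p = -25027*(-1/19596) + 20652*(1/5667) = 25027/19596 + 6884/1889 = 182174867/37016844 ≈ 4.9214)
(-12876 - 16478)/(-9373 + p) = (-12876 - 16478)/(-9373 + 182174867/37016844) = -29354/(-346776703945/37016844) = -29354*(-37016844/346776703945) = 1086592438776/346776703945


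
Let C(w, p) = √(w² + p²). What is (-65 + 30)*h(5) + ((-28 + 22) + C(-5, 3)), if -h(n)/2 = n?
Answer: 344 + √34 ≈ 349.83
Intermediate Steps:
h(n) = -2*n
C(w, p) = √(p² + w²)
(-65 + 30)*h(5) + ((-28 + 22) + C(-5, 3)) = (-65 + 30)*(-2*5) + ((-28 + 22) + √(3² + (-5)²)) = -35*(-10) + (-6 + √(9 + 25)) = 350 + (-6 + √34) = 344 + √34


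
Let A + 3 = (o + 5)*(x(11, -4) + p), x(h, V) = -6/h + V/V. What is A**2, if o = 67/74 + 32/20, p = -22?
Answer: 449381188881/16564900 ≈ 27129.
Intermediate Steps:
x(h, V) = 1 - 6/h (x(h, V) = -6/h + 1 = 1 - 6/h)
o = 927/370 (o = 67*(1/74) + 32*(1/20) = 67/74 + 8/5 = 927/370 ≈ 2.5054)
A = -670359/4070 (A = -3 + (927/370 + 5)*((-6 + 11)/11 - 22) = -3 + 2777*((1/11)*5 - 22)/370 = -3 + 2777*(5/11 - 22)/370 = -3 + (2777/370)*(-237/11) = -3 - 658149/4070 = -670359/4070 ≈ -164.71)
A**2 = (-670359/4070)**2 = 449381188881/16564900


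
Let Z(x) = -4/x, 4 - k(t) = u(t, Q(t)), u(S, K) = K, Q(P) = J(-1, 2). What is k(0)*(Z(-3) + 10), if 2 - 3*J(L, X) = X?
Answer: 136/3 ≈ 45.333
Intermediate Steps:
J(L, X) = 2/3 - X/3
Q(P) = 0 (Q(P) = 2/3 - 1/3*2 = 2/3 - 2/3 = 0)
k(t) = 4 (k(t) = 4 - 1*0 = 4 + 0 = 4)
k(0)*(Z(-3) + 10) = 4*(-4/(-3) + 10) = 4*(-4*(-1/3) + 10) = 4*(4/3 + 10) = 4*(34/3) = 136/3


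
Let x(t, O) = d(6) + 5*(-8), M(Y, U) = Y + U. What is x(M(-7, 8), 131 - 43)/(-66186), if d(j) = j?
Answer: 17/33093 ≈ 0.00051370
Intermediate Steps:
M(Y, U) = U + Y
x(t, O) = -34 (x(t, O) = 6 + 5*(-8) = 6 - 40 = -34)
x(M(-7, 8), 131 - 43)/(-66186) = -34/(-66186) = -34*(-1/66186) = 17/33093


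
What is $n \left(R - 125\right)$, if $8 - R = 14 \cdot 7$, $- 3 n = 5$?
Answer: $\frac{1075}{3} \approx 358.33$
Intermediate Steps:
$n = - \frac{5}{3}$ ($n = \left(- \frac{1}{3}\right) 5 = - \frac{5}{3} \approx -1.6667$)
$R = -90$ ($R = 8 - 14 \cdot 7 = 8 - 98 = -90$)
$n \left(R - 125\right) = - \frac{5 \left(-90 - 125\right)}{3} = \left(- \frac{5}{3}\right) \left(-215\right) = \frac{1075}{3}$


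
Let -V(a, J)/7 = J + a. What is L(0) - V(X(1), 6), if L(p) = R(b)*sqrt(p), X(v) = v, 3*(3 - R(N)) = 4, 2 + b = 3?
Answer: 49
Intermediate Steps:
b = 1 (b = -2 + 3 = 1)
R(N) = 5/3 (R(N) = 3 - 1/3*4 = 3 - 4/3 = 5/3)
V(a, J) = -7*J - 7*a (V(a, J) = -7*(J + a) = -7*J - 7*a)
L(p) = 5*sqrt(p)/3
L(0) - V(X(1), 6) = 5*sqrt(0)/3 - (-7*6 - 7*1) = (5/3)*0 - (-42 - 7) = 0 - 1*(-49) = 0 + 49 = 49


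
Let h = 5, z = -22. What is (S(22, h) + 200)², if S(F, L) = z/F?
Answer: 39601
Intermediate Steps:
S(F, L) = -22/F
(S(22, h) + 200)² = (-22/22 + 200)² = (-22*1/22 + 200)² = (-1 + 200)² = 199² = 39601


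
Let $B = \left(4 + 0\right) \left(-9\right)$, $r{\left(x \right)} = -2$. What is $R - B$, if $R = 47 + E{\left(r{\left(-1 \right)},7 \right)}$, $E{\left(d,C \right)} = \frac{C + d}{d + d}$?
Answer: $\frac{327}{4} \approx 81.75$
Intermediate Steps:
$E{\left(d,C \right)} = \frac{C + d}{2 d}$
$B = -36$ ($B = 4 \left(-9\right) = -36$)
$R = \frac{183}{4}$ ($R = 47 + \frac{7 - 2}{2 \left(-2\right)} = 47 + \frac{1}{2} \left(- \frac{1}{2}\right) 5 = 47 - \frac{5}{4} = \frac{183}{4} \approx 45.75$)
$R - B = \frac{183}{4} - -36 = \frac{183}{4} + 36 = \frac{327}{4}$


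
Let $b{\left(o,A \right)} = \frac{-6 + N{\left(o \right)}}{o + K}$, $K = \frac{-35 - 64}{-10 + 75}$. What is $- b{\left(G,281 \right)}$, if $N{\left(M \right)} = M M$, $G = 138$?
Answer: $- \frac{412490}{2957} \approx -139.5$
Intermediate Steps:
$N{\left(M \right)} = M^{2}$
$K = - \frac{99}{65} \approx -1.5231$
$b{\left(o,A \right)} = \frac{-6 + o^{2}}{- \frac{99}{65} + o}$ ($b{\left(o,A \right)} = \frac{-6 + o^{2}}{o - \frac{99}{65}} = \frac{-6 + o^{2}}{- \frac{99}{65} + o}$)
$- b{\left(G,281 \right)} = - \frac{65 \left(-6 + 138^{2}\right)}{-99 + 65 \cdot 138} = - \frac{65 \left(-6 + 19044\right)}{-99 + 8970} = - \frac{65 \cdot 19038}{8871} = \left(-1\right) \frac{412490}{2957} = - \frac{412490}{2957}$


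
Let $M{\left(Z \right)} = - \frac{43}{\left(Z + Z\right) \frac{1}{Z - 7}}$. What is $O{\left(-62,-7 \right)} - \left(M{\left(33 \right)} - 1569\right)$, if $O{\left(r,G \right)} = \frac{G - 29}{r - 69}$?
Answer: $\frac{6857204}{4323} \approx 1586.2$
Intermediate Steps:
$M{\left(Z \right)} = - \frac{43 \left(-7 + Z\right)}{2 Z}$ ($M{\left(Z \right)} = - \frac{43}{2 Z \frac{1}{-7 + Z}} = - 43 \frac{-7 + Z}{2 Z} = - \frac{43 \left(-7 + Z\right)}{2 Z}$)
$O{\left(r,G \right)} = \frac{-29 + G}{-69 + r}$
$O{\left(-62,-7 \right)} - \left(M{\left(33 \right)} - 1569\right) = \frac{-29 - 7}{-69 - 62} - \left(\frac{43 \left(7 - 33\right)}{2 \cdot 33} - 1569\right) = \frac{1}{-131} \left(-36\right) - \left(\frac{43}{2} \cdot \frac{1}{33} \left(7 - 33\right) - 1569\right) = \left(- \frac{1}{131}\right) \left(-36\right) - \left(\frac{43}{2} \cdot \frac{1}{33} \left(-26\right) - 1569\right) = \frac{36}{131} - \left(- \frac{559}{33} - 1569\right) = \frac{36}{131} - - \frac{52336}{33} = \frac{36}{131} + \frac{52336}{33} = \frac{6857204}{4323}$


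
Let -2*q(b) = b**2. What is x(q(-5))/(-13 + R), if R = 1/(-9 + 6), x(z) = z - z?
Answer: 0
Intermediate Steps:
q(b) = -b**2/2
x(z) = 0
R = -1/3 (R = 1/(-3) = -1/3 ≈ -0.33333)
x(q(-5))/(-13 + R) = 0/(-13 - 1/3) = 0/(-40/3) = -3/40*0 = 0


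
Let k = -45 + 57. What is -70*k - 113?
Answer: -953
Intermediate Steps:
k = 12
-70*k - 113 = -70*12 - 113 = -840 - 113 = -953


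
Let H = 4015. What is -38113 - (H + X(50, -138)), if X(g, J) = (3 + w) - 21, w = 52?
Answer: -42162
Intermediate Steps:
X(g, J) = 34 (X(g, J) = (3 + 52) - 21 = 55 - 21 = 34)
-38113 - (H + X(50, -138)) = -38113 - (4015 + 34) = -38113 - 1*4049 = -38113 - 4049 = -42162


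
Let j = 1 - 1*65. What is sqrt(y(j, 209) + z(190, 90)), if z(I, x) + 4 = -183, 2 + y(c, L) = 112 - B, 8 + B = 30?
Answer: 3*I*sqrt(11) ≈ 9.9499*I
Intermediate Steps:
j = -64 (j = 1 - 65 = -64)
B = 22 (B = -8 + 30 = 22)
y(c, L) = 88 (y(c, L) = -2 + (112 - 1*22) = -2 + (112 - 22) = -2 + 90 = 88)
z(I, x) = -187 (z(I, x) = -4 - 183 = -187)
sqrt(y(j, 209) + z(190, 90)) = sqrt(88 - 187) = sqrt(-99) = 3*I*sqrt(11)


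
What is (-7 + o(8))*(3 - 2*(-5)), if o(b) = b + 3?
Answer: 52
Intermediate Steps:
o(b) = 3 + b
(-7 + o(8))*(3 - 2*(-5)) = (-7 + (3 + 8))*(3 - 2*(-5)) = (-7 + 11)*(3 + 10) = 4*13 = 52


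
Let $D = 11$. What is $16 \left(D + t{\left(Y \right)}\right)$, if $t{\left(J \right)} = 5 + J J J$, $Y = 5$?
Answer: $2256$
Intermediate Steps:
$t{\left(J \right)} = 5 + J^{3}$ ($t{\left(J \right)} = 5 + J^{2} J = 5 + J^{3}$)
$16 \left(D + t{\left(Y \right)}\right) = 16 \left(11 + \left(5 + 5^{3}\right)\right) = 16 \left(11 + \left(5 + 125\right)\right) = 16 \left(11 + 130\right) = 16 \cdot 141 = 2256$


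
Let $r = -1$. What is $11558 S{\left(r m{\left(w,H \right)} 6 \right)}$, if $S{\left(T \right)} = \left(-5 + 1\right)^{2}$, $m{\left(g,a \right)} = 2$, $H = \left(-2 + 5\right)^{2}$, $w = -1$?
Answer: $184928$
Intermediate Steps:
$H = 9$ ($H = 3^{2} = 9$)
$S{\left(T \right)} = 16$ ($S{\left(T \right)} = \left(-4\right)^{2} = 16$)
$11558 S{\left(r m{\left(w,H \right)} 6 \right)} = 11558 \cdot 16 = 184928$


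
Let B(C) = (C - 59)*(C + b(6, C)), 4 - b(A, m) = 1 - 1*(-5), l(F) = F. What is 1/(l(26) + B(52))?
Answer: -1/324 ≈ -0.0030864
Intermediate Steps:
b(A, m) = -2 (b(A, m) = 4 - (1 - 1*(-5)) = 4 - (1 + 5) = 4 - 1*6 = 4 - 6 = -2)
B(C) = (-59 + C)*(-2 + C) (B(C) = (C - 59)*(C - 2) = (-59 + C)*(-2 + C))
1/(l(26) + B(52)) = 1/(26 + (118 + 52² - 61*52)) = 1/(26 + (118 + 2704 - 3172)) = 1/(26 - 350) = 1/(-324) = -1/324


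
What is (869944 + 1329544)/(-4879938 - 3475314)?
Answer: -549872/2088813 ≈ -0.26325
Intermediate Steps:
(869944 + 1329544)/(-4879938 - 3475314) = 2199488/(-8355252) = 2199488*(-1/8355252) = -549872/2088813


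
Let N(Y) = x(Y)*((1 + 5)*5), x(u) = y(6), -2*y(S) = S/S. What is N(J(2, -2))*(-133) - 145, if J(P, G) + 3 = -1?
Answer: 1850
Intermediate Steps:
J(P, G) = -4 (J(P, G) = -3 - 1 = -4)
y(S) = -1/2 (y(S) = -S/(2*S) = -1/2*1 = -1/2)
x(u) = -1/2
N(Y) = -15 (N(Y) = -(1 + 5)*5/2 = -3*5 = -1/2*30 = -15)
N(J(2, -2))*(-133) - 145 = -15*(-133) - 145 = 1995 - 145 = 1850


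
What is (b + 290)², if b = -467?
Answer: 31329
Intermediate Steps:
(b + 290)² = (-467 + 290)² = (-177)² = 31329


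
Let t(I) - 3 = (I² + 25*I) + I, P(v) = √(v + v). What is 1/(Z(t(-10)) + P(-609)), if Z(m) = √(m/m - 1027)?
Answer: -I/(√1218 + 3*√114) ≈ -0.014941*I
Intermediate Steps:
P(v) = √2*√v (P(v) = √(2*v) = √2*√v)
t(I) = 3 + I² + 26*I (t(I) = 3 + ((I² + 25*I) + I) = 3 + (I² + 26*I) = 3 + I² + 26*I)
Z(m) = 3*I*√114 (Z(m) = √(1 - 1027) = √(-1026) = 3*I*√114)
1/(Z(t(-10)) + P(-609)) = 1/(3*I*√114 + √2*√(-609)) = 1/(3*I*√114 + √2*(I*√609)) = 1/(3*I*√114 + I*√1218) = 1/(I*√1218 + 3*I*√114)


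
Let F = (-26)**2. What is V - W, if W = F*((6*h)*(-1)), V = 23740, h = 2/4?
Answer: 25768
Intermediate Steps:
h = 1/2 (h = 2*(1/4) = 1/2 ≈ 0.50000)
F = 676
W = -2028 (W = 676*((6*(1/2))*(-1)) = 676*(3*(-1)) = 676*(-3) = -2028)
V - W = 23740 - 1*(-2028) = 23740 + 2028 = 25768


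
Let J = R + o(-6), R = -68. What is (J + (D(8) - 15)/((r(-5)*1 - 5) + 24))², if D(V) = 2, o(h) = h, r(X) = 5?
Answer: 3200521/576 ≈ 5556.5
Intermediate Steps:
J = -74 (J = -68 - 6 = -74)
(J + (D(8) - 15)/((r(-5)*1 - 5) + 24))² = (-74 + (2 - 15)/((5*1 - 5) + 24))² = (-74 - 13/((5 - 5) + 24))² = (-74 - 13/(0 + 24))² = (-74 - 13/24)² = (-1789/24)² = 3200521/576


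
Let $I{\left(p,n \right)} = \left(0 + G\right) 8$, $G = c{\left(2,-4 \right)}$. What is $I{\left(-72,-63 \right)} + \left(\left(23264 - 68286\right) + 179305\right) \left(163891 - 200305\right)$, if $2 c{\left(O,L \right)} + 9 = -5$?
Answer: $-4889781218$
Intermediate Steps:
$c{\left(O,L \right)} = -7$ ($c{\left(O,L \right)} = - \frac{9}{2} + \frac{1}{2} \left(-5\right) = - \frac{9}{2} - \frac{5}{2} = -7$)
$G = -7$
$I{\left(p,n \right)} = -56$ ($I{\left(p,n \right)} = \left(0 - 7\right) 8 = \left(-7\right) 8 = -56$)
$I{\left(-72,-63 \right)} + \left(\left(23264 - 68286\right) + 179305\right) \left(163891 - 200305\right) = -56 + \left(\left(23264 - 68286\right) + 179305\right) \left(163891 - 200305\right) = -56 + \left(\left(23264 - 68286\right) + 179305\right) \left(-36414\right) = -56 + \left(-45022 + 179305\right) \left(-36414\right) = -56 + 134283 \left(-36414\right) = -56 - 4889781162 = -4889781218$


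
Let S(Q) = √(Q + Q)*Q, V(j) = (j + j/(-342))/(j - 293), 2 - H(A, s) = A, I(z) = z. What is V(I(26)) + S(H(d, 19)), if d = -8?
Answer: -4433/45657 + 20*√5 ≈ 44.624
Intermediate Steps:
H(A, s) = 2 - A
V(j) = 341*j/(342*(-293 + j)) (V(j) = (j + j*(-1/342))/(-293 + j) = (j - j/342)/(-293 + j) = (341*j/342)/(-293 + j) = 341*j/(342*(-293 + j)))
S(Q) = √2*Q^(3/2) (S(Q) = √(2*Q)*Q = (√2*√Q)*Q = √2*Q^(3/2))
V(I(26)) + S(H(d, 19)) = (341/342)*26/(-293 + 26) + √2*(2 - 1*(-8))^(3/2) = (341/342)*26/(-267) + √2*(2 + 8)^(3/2) = (341/342)*26*(-1/267) + √2*10^(3/2) = -4433/45657 + √2*(10*√10) = -4433/45657 + 20*√5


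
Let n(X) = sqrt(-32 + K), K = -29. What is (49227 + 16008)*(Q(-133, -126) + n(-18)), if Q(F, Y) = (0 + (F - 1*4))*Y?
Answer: 1126086570 + 65235*I*sqrt(61) ≈ 1.1261e+9 + 5.095e+5*I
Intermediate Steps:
Q(F, Y) = Y*(-4 + F) (Q(F, Y) = (0 + (F - 4))*Y = (0 + (-4 + F))*Y = (-4 + F)*Y = Y*(-4 + F))
n(X) = I*sqrt(61) (n(X) = sqrt(-32 - 29) = sqrt(-61) = I*sqrt(61))
(49227 + 16008)*(Q(-133, -126) + n(-18)) = (49227 + 16008)*(-126*(-4 - 133) + I*sqrt(61)) = 65235*(-126*(-137) + I*sqrt(61)) = 65235*(17262 + I*sqrt(61)) = 1126086570 + 65235*I*sqrt(61)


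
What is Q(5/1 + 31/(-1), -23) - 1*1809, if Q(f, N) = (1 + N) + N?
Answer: -1854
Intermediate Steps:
Q(f, N) = 1 + 2*N
Q(5/1 + 31/(-1), -23) - 1*1809 = (1 + 2*(-23)) - 1*1809 = (1 - 46) - 1809 = -45 - 1809 = -1854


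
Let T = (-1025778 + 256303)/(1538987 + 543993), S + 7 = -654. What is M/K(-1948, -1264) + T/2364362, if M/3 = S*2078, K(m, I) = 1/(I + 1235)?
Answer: 16815015878820078671/140711964536 ≈ 1.1950e+8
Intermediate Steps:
S = -661 (S = -7 - 654 = -661)
K(m, I) = 1/(1235 + I)
T = -153895/416596 (T = -769475/2082980 = -769475*1/2082980 = -153895/416596 ≈ -0.36941)
M = -4120674 (M = 3*(-661*2078) = 3*(-1373558) = -4120674)
M/K(-1948, -1264) + T/2364362 = -4120674/(1/(1235 - 1264)) - 153895/416596/2364362 = -4120674/(1/(-29)) - 153895/416596*1/2364362 = -4120674/(-1/29) - 21985/140711964536 = -4120674*(-29) - 21985/140711964536 = 119499546 - 21985/140711964536 = 16815015878820078671/140711964536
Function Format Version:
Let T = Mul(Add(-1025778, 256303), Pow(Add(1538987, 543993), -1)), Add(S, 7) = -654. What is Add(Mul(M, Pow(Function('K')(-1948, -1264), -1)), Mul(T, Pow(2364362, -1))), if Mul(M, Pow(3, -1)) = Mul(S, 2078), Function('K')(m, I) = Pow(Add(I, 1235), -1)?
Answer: Rational(16815015878820078671, 140711964536) ≈ 1.1950e+8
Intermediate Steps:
S = -661 (S = Add(-7, -654) = -661)
Function('K')(m, I) = Pow(Add(1235, I), -1)
T = Rational(-153895, 416596) (T = Mul(-769475, Pow(2082980, -1)) = Mul(-769475, Rational(1, 2082980)) = Rational(-153895, 416596) ≈ -0.36941)
M = -4120674 (M = Mul(3, Mul(-661, 2078)) = Mul(3, -1373558) = -4120674)
Add(Mul(M, Pow(Function('K')(-1948, -1264), -1)), Mul(T, Pow(2364362, -1))) = Add(Mul(-4120674, Pow(Pow(Add(1235, -1264), -1), -1)), Mul(Rational(-153895, 416596), Pow(2364362, -1))) = Add(Mul(-4120674, Pow(Pow(-29, -1), -1)), Mul(Rational(-153895, 416596), Rational(1, 2364362))) = Add(Mul(-4120674, Pow(Rational(-1, 29), -1)), Rational(-21985, 140711964536)) = Add(Mul(-4120674, -29), Rational(-21985, 140711964536)) = Add(119499546, Rational(-21985, 140711964536)) = Rational(16815015878820078671, 140711964536)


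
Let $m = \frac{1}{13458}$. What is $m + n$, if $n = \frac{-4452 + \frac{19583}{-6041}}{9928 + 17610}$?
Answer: $- \frac{90510950653}{559708321641} \approx -0.16171$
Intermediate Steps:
$n = - \frac{26914115}{166357058}$ ($n = \frac{-4452 + 19583 \left(- \frac{1}{6041}\right)}{27538} = \left(-4452 - \frac{19583}{6041}\right) \frac{1}{27538} = \left(- \frac{26914115}{6041}\right) \frac{1}{27538} = - \frac{26914115}{166357058} \approx -0.16179$)
$m = \frac{1}{13458} \approx 7.4305 \cdot 10^{-5}$
$m + n = \frac{1}{13458} - \frac{26914115}{166357058} = - \frac{90510950653}{559708321641}$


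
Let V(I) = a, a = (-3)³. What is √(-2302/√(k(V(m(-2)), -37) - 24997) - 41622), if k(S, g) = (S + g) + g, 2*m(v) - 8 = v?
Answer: √(-6554524384422 + 14443899*I*√25098)/12549 ≈ 0.035612 + 204.01*I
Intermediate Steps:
m(v) = 4 + v/2
a = -27
V(I) = -27
k(S, g) = S + 2*g
√(-2302/√(k(V(m(-2)), -37) - 24997) - 41622) = √(-2302/√((-27 + 2*(-37)) - 24997) - 41622) = √(-2302/√((-27 - 74) - 24997) - 41622) = √(-2302/√(-101 - 24997) - 41622) = √(-2302*(-I*√25098/25098) - 41622) = √(-(-1151)*I*√25098/12549 - 41622) = √(1151*I*√25098/12549 - 41622) = √(-41622 + 1151*I*√25098/12549)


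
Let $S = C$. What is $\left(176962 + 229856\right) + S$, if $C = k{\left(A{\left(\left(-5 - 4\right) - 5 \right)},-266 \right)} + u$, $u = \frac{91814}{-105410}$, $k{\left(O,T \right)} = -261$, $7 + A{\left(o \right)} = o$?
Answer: $\frac{21427540778}{52705} \approx 4.0656 \cdot 10^{5}$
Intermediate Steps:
$A{\left(o \right)} = -7 + o$
$u = - \frac{45907}{52705}$ ($u = 91814 \left(- \frac{1}{105410}\right) = - \frac{45907}{52705} \approx -0.87102$)
$C = - \frac{13801912}{52705}$ ($C = -261 - \frac{45907}{52705} = - \frac{13801912}{52705} \approx -261.87$)
$S = - \frac{13801912}{52705} \approx -261.87$
$\left(176962 + 229856\right) + S = \left(176962 + 229856\right) - \frac{13801912}{52705} = 406818 - \frac{13801912}{52705} = \frac{21427540778}{52705}$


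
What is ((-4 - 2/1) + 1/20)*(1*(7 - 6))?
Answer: -119/20 ≈ -5.9500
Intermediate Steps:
((-4 - 2/1) + 1/20)*(1*(7 - 6)) = ((-4 - 2*1) + 1/20)*(1*1) = ((-4 - 2) + 1/20)*1 = (-6 + 1/20)*1 = -119/20*1 = -119/20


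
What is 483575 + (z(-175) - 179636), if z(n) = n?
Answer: 303764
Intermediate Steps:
483575 + (z(-175) - 179636) = 483575 + (-175 - 179636) = 483575 - 179811 = 303764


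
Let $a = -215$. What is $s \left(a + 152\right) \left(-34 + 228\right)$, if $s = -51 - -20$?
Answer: $378882$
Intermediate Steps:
$s = -31$ ($s = -51 + 20 = -31$)
$s \left(a + 152\right) \left(-34 + 228\right) = - 31 \left(-215 + 152\right) \left(-34 + 228\right) = - 31 \left(\left(-63\right) 194\right) = \left(-31\right) \left(-12222\right) = 378882$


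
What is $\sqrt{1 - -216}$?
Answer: $\sqrt{217} \approx 14.731$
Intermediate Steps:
$\sqrt{1 - -216} = \sqrt{1 + 216} = \sqrt{217}$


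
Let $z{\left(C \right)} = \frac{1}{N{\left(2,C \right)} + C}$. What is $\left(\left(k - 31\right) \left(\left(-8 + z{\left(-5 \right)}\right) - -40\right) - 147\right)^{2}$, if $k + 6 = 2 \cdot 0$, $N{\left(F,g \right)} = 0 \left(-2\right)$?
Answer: $\frac{43797924}{25} \approx 1.7519 \cdot 10^{6}$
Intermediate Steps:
$N{\left(F,g \right)} = 0$
$z{\left(C \right)} = \frac{1}{C}$ ($z{\left(C \right)} = \frac{1}{0 + C} = \frac{1}{C}$)
$k = -6$ ($k = -6 + 2 \cdot 0 = -6 + 0 = -6$)
$\left(\left(k - 31\right) \left(\left(-8 + z{\left(-5 \right)}\right) - -40\right) - 147\right)^{2} = \left(\left(-6 - 31\right) \left(\left(-8 + \frac{1}{-5}\right) - -40\right) - 147\right)^{2} = \left(- 37 \left(\left(-8 - \frac{1}{5}\right) + 40\right) - 147\right)^{2} = \left(- 37 \left(- \frac{41}{5} + 40\right) - 147\right)^{2} = \left(\left(-37\right) \frac{159}{5} - 147\right)^{2} = \left(- \frac{5883}{5} - 147\right)^{2} = \left(- \frac{6618}{5}\right)^{2} = \frac{43797924}{25}$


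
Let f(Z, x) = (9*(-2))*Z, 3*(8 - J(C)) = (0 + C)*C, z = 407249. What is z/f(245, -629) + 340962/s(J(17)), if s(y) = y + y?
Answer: -472676923/233730 ≈ -2022.3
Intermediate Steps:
J(C) = 8 - C**2/3 (J(C) = 8 - (0 + C)*C/3 = 8 - C*C/3 = 8 - C**2/3)
f(Z, x) = -18*Z
s(y) = 2*y
z/f(245, -629) + 340962/s(J(17)) = 407249/((-18*245)) + 340962/((2*(8 - 1/3*17**2))) = 407249/(-4410) + 340962/((2*(8 - 1/3*289))) = 407249*(-1/4410) + 340962/((2*(8 - 289/3))) = -407249/4410 + 340962/((2*(-265/3))) = -407249/4410 + 340962/(-530/3) = -407249/4410 + 340962*(-3/530) = -407249/4410 - 511443/265 = -472676923/233730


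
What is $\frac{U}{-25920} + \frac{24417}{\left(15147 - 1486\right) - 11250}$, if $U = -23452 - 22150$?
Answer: $\frac{371417531}{31246560} \approx 11.887$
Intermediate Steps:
$U = -45602$ ($U = -23452 - 22150 = -45602$)
$\frac{U}{-25920} + \frac{24417}{\left(15147 - 1486\right) - 11250} = - \frac{45602}{-25920} + \frac{24417}{\left(15147 - 1486\right) - 11250} = \left(-45602\right) \left(- \frac{1}{25920}\right) + \frac{24417}{13661 - 11250} = \frac{22801}{12960} + \frac{24417}{2411} = \frac{371417531}{31246560}$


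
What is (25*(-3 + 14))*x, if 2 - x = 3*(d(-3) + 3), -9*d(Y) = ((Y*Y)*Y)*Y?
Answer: 5500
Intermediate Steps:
d(Y) = -Y**4/9 (d(Y) = -(Y*Y)*Y*Y/9 = -Y**2*Y*Y/9 = -Y**3*Y/9 = -Y**4/9)
x = 20 (x = 2 - 3*(-1/9*(-3)**4 + 3) = 2 - 3*(-1/9*81 + 3) = 2 - 3*(-9 + 3) = 2 - 3*(-6) = 2 - 1*(-18) = 2 + 18 = 20)
(25*(-3 + 14))*x = (25*(-3 + 14))*20 = (25*11)*20 = 275*20 = 5500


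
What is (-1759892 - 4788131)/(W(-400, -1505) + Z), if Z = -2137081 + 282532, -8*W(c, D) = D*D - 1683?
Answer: 26192092/8549867 ≈ 3.0634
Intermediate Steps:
W(c, D) = 1683/8 - D**2/8 (W(c, D) = -(D*D - 1683)/8 = -(D**2 - 1683)/8 = -(-1683 + D**2)/8 = 1683/8 - D**2/8)
Z = -1854549
(-1759892 - 4788131)/(W(-400, -1505) + Z) = (-1759892 - 4788131)/((1683/8 - 1/8*(-1505)**2) - 1854549) = -6548023/((1683/8 - 1/8*2265025) - 1854549) = -6548023/((1683/8 - 2265025/8) - 1854549) = -6548023/(-1131671/4 - 1854549) = -6548023/(-8549867/4) = -6548023*(-4/8549867) = 26192092/8549867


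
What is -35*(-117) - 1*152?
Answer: 3943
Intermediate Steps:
-35*(-117) - 1*152 = 4095 - 152 = 3943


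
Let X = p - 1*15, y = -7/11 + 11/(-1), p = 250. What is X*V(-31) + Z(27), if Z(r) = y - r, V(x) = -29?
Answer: -75390/11 ≈ -6853.6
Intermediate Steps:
y = -128/11 (y = -7*1/11 + 11*(-1) = -7/11 - 11 = -128/11 ≈ -11.636)
X = 235 (X = 250 - 1*15 = 250 - 15 = 235)
Z(r) = -128/11 - r
X*V(-31) + Z(27) = 235*(-29) + (-128/11 - 1*27) = -6815 + (-128/11 - 27) = -6815 - 425/11 = -75390/11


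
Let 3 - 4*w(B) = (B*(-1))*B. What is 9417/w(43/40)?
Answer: 60268800/6649 ≈ 9064.3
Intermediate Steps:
w(B) = ¾ + B²/4 (w(B) = ¾ - B*(-1)*B/4 = ¾ - (-B)*B/4 = ¾ - (-1)*B²/4 = ¾ + B²/4)
9417/w(43/40) = 9417/(¾ + (43/40)²/4) = 9417/(¾ + (¼)*(1849/1600)) = 9417/(¾ + 1849/6400) = 9417/(6649/6400) = 9417*(6400/6649) = 60268800/6649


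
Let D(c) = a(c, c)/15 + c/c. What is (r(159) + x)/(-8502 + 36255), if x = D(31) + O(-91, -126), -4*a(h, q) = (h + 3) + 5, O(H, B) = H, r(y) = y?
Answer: 1367/555060 ≈ 0.0024628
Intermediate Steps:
a(h, q) = -2 - h/4 (a(h, q) = -((h + 3) + 5)/4 = -((3 + h) + 5)/4 = -(8 + h)/4 = -2 - h/4)
D(c) = 13/15 - c/60 (D(c) = (-2 - c/4)/15 + c/c = (-2 - c/4)*(1/15) + 1 = (-2/15 - c/60) + 1 = 13/15 - c/60)
x = -1813/20 (x = (13/15 - 1/60*31) - 91 = (13/15 - 31/60) - 91 = 7/20 - 91 = -1813/20 ≈ -90.650)
(r(159) + x)/(-8502 + 36255) = (159 - 1813/20)/(-8502 + 36255) = (1367/20)/27753 = (1367/20)*(1/27753) = 1367/555060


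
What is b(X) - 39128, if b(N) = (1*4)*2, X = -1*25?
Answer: -39120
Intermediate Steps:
X = -25
b(N) = 8 (b(N) = 4*2 = 8)
b(X) - 39128 = 8 - 39128 = -39120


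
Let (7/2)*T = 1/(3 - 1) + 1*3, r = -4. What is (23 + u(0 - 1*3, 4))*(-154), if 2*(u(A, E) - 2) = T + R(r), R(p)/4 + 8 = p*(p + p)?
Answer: -11319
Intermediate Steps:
R(p) = -32 + 8*p² (R(p) = -32 + 4*(p*(p + p)) = -32 + 4*(p*(2*p)) = -32 + 4*(2*p²) = -32 + 8*p²)
T = 1 (T = 2*(1/(3 - 1) + 1*3)/7 = 2*(1/2 + 3)/7 = 2*(½ + 3)/7 = (2/7)*(7/2) = 1)
u(A, E) = 101/2 (u(A, E) = 2 + (1 + (-32 + 8*(-4)²))/2 = 2 + (1 + (-32 + 8*16))/2 = 2 + (1 + (-32 + 128))/2 = 2 + (1 + 96)/2 = 2 + (½)*97 = 2 + 97/2 = 101/2)
(23 + u(0 - 1*3, 4))*(-154) = (23 + 101/2)*(-154) = (147/2)*(-154) = -11319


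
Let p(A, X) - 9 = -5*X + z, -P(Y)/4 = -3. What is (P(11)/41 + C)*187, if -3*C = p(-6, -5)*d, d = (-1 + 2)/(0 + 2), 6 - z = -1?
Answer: -300883/246 ≈ -1223.1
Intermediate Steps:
z = 7 (z = 6 - 1*(-1) = 6 + 1 = 7)
P(Y) = 12 (P(Y) = -4*(-3) = 12)
p(A, X) = 16 - 5*X (p(A, X) = 9 + (-5*X + 7) = 9 + (7 - 5*X) = 16 - 5*X)
d = ½ (d = 1/2 = 1*(½) = ½ ≈ 0.50000)
C = -41/6 (C = -(16 - 5*(-5))/(3*2) = -(16 + 25)/(3*2) = -41/(3*2) = -⅓*41/2 = -41/6 ≈ -6.8333)
(P(11)/41 + C)*187 = (12/41 - 41/6)*187 = -1609/246*187 = -300883/246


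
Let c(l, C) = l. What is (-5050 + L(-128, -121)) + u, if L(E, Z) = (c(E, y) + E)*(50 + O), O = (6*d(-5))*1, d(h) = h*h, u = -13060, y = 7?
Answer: -69310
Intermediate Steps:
d(h) = h**2
O = 150 (O = (6*(-5)**2)*1 = (6*25)*1 = 150*1 = 150)
L(E, Z) = 400*E (L(E, Z) = (E + E)*(50 + 150) = (2*E)*200 = 400*E)
(-5050 + L(-128, -121)) + u = (-5050 + 400*(-128)) - 13060 = (-5050 - 51200) - 13060 = -56250 - 13060 = -69310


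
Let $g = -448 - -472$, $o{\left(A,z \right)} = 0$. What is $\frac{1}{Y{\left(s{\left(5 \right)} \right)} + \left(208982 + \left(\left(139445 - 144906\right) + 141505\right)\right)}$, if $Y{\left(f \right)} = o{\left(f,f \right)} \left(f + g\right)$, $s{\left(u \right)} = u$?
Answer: $\frac{1}{345026} \approx 2.8983 \cdot 10^{-6}$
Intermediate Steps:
$g = 24$ ($g = -448 + 472 = 24$)
$Y{\left(f \right)} = 0$ ($Y{\left(f \right)} = 0 \left(f + 24\right) = 0 \left(24 + f\right) = 0$)
$\frac{1}{Y{\left(s{\left(5 \right)} \right)} + \left(208982 + \left(\left(139445 - 144906\right) + 141505\right)\right)} = \frac{1}{0 + \left(208982 + \left(\left(139445 - 144906\right) + 141505\right)\right)} = \frac{1}{0 + \left(208982 + \left(-5461 + 141505\right)\right)} = \frac{1}{0 + \left(208982 + 136044\right)} = \frac{1}{0 + 345026} = \frac{1}{345026}$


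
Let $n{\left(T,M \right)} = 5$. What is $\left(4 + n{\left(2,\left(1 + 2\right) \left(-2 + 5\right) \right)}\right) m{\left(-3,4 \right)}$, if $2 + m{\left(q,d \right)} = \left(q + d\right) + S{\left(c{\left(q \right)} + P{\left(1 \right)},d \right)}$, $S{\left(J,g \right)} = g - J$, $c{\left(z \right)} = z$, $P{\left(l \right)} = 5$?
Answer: $9$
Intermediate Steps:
$m{\left(q,d \right)} = -7 + 2 d$ ($m{\left(q,d \right)} = -2 + \left(\left(q + d\right) - \left(5 + q - d\right)\right) = -2 + \left(\left(d + q\right) - \left(5 + q - d\right)\right) = -2 + \left(-5 + 2 d\right) = -7 + 2 d$)
$\left(4 + n{\left(2,\left(1 + 2\right) \left(-2 + 5\right) \right)}\right) m{\left(-3,4 \right)} = \left(4 + 5\right) \left(-7 + 2 \cdot 4\right) = 9 \left(-7 + 8\right) = 9 \cdot 1 = 9$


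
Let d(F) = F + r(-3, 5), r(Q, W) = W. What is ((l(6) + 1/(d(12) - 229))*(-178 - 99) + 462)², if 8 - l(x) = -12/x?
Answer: 239139582361/44944 ≈ 5.3208e+6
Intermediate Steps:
d(F) = 5 + F (d(F) = F + 5 = 5 + F)
l(x) = 8 + 12/x (l(x) = 8 - (-12)/x = 8 + 12/x)
((l(6) + 1/(d(12) - 229))*(-178 - 99) + 462)² = (((8 + 12/6) + 1/((5 + 12) - 229))*(-178 - 99) + 462)² = (((8 + 12*(⅙)) + 1/(17 - 229))*(-277) + 462)² = (((8 + 2) + 1/(-212))*(-277) + 462)² = ((10 - 1/212)*(-277) + 462)² = ((2119/212)*(-277) + 462)² = (-586963/212 + 462)² = (-489019/212)² = 239139582361/44944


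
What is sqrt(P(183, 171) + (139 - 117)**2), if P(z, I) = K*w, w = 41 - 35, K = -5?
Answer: sqrt(454) ≈ 21.307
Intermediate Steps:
w = 6
P(z, I) = -30 (P(z, I) = -5*6 = -30)
sqrt(P(183, 171) + (139 - 117)**2) = sqrt(-30 + (139 - 117)**2) = sqrt(-30 + 22**2) = sqrt(-30 + 484) = sqrt(454)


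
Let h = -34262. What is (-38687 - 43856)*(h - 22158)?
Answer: 4657076060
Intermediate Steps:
(-38687 - 43856)*(h - 22158) = (-38687 - 43856)*(-34262 - 22158) = -82543*(-56420) = 4657076060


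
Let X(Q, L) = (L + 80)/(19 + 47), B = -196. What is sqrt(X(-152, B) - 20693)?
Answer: I*sqrt(22536591)/33 ≈ 143.86*I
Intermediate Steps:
X(Q, L) = 40/33 + L/66 (X(Q, L) = (80 + L)/66 = (80 + L)*(1/66) = 40/33 + L/66)
sqrt(X(-152, B) - 20693) = sqrt((40/33 + (1/66)*(-196)) - 20693) = sqrt((40/33 - 98/33) - 20693) = sqrt(-58/33 - 20693) = sqrt(-682927/33) = I*sqrt(22536591)/33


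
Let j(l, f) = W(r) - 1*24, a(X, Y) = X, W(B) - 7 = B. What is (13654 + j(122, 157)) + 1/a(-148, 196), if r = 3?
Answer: 2018719/148 ≈ 13640.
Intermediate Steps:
W(B) = 7 + B
j(l, f) = -14 (j(l, f) = (7 + 3) - 1*24 = 10 - 24 = -14)
(13654 + j(122, 157)) + 1/a(-148, 196) = (13654 - 14) + 1/(-148) = 13640 - 1/148 = 2018719/148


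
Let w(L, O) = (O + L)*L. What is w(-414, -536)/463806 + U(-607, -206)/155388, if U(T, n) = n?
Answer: 564986633/667313766 ≈ 0.84666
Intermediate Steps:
w(L, O) = L*(L + O) (w(L, O) = (L + O)*L = L*(L + O))
w(-414, -536)/463806 + U(-607, -206)/155388 = -414*(-414 - 536)/463806 - 206/155388 = -414*(-950)*(1/463806) - 206*1/155388 = 393300*(1/463806) - 103/77694 = 21850/25767 - 103/77694 = 564986633/667313766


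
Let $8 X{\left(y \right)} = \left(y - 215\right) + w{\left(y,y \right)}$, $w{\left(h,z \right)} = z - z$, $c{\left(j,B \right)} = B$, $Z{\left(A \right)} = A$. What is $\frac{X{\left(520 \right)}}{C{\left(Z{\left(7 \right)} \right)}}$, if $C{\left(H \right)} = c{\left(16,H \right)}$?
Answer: $\frac{305}{56} \approx 5.4464$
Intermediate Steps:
$w{\left(h,z \right)} = 0$
$C{\left(H \right)} = H$
$X{\left(y \right)} = - \frac{215}{8} + \frac{y}{8}$ ($X{\left(y \right)} = \frac{\left(y - 215\right) + 0}{8} = \frac{\left(-215 + y\right) + 0}{8} = \frac{-215 + y}{8} = - \frac{215}{8} + \frac{y}{8}$)
$\frac{X{\left(520 \right)}}{C{\left(Z{\left(7 \right)} \right)}} = \frac{- \frac{215}{8} + \frac{1}{8} \cdot 520}{7} = \left(- \frac{215}{8} + 65\right) \frac{1}{7} = \frac{305}{8} \cdot \frac{1}{7} = \frac{305}{56}$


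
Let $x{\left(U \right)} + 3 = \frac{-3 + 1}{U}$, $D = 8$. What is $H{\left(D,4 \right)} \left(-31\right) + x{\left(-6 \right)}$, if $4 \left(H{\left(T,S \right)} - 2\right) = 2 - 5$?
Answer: $- \frac{497}{12} \approx -41.417$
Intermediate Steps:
$H{\left(T,S \right)} = \frac{5}{4}$ ($H{\left(T,S \right)} = 2 + \frac{2 - 5}{4} = 2 + \frac{1}{4} \left(-3\right) = 2 - \frac{3}{4} = \frac{5}{4}$)
$x{\left(U \right)} = -3 - \frac{2}{U}$ ($x{\left(U \right)} = -3 + \frac{-3 + 1}{U} = -3 - \frac{2}{U}$)
$H{\left(D,4 \right)} \left(-31\right) + x{\left(-6 \right)} = \frac{5}{4} \left(-31\right) - \left(3 + \frac{2}{-6}\right) = - \frac{155}{4} - \frac{8}{3} = - \frac{497}{12}$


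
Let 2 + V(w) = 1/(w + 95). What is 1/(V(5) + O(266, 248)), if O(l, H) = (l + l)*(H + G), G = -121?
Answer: 100/6756201 ≈ 1.4801e-5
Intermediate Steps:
O(l, H) = 2*l*(-121 + H) (O(l, H) = (l + l)*(H - 121) = (2*l)*(-121 + H) = 2*l*(-121 + H))
V(w) = -2 + 1/(95 + w) (V(w) = -2 + 1/(w + 95) = -2 + 1/(95 + w))
1/(V(5) + O(266, 248)) = 1/((-189 - 2*5)/(95 + 5) + 2*266*(-121 + 248)) = 1/((-189 - 10)/100 + 2*266*127) = 1/((1/100)*(-199) + 67564) = 1/(-199/100 + 67564) = 1/(6756201/100) = 100/6756201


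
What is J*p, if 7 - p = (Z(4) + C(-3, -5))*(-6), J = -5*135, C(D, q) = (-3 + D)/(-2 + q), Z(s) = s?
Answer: -170775/7 ≈ -24396.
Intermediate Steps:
C(D, q) = (-3 + D)/(-2 + q)
J = -675
p = 253/7 (p = 7 - (4 + (-3 - 3)/(-2 - 5))*(-6) = 7 - (4 - 6/(-7))*(-6) = 7 - (4 - 1/7*(-6))*(-6) = 7 - (4 + 6/7)*(-6) = 7 - 34*(-6)/7 = 7 - 1*(-204/7) = 7 + 204/7 = 253/7 ≈ 36.143)
J*p = -675*253/7 = -170775/7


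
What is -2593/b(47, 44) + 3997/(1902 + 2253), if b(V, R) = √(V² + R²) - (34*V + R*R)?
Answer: 87977604577/51875220705 + 2593*√4145/12485011 ≈ 1.7093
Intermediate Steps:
b(V, R) = √(R² + V²) - R² - 34*V (b(V, R) = √(R² + V²) - (34*V + R²) = √(R² + V²) - (R² + 34*V) = √(R² + V²) + (-R² - 34*V) = √(R² + V²) - R² - 34*V)
-2593/b(47, 44) + 3997/(1902 + 2253) = -2593/(√(44² + 47²) - 1*44² - 34*47) + 3997/(1902 + 2253) = -2593/(√(1936 + 2209) - 1*1936 - 1598) + 3997/4155 = -2593/(√4145 - 1936 - 1598) + 3997*(1/4155) = -2593/(-3534 + √4145) + 3997/4155 = 3997/4155 - 2593/(-3534 + √4145)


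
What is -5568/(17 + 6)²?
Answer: -5568/529 ≈ -10.526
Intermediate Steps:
-5568/(17 + 6)² = -5568/(23²) = -5568/529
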